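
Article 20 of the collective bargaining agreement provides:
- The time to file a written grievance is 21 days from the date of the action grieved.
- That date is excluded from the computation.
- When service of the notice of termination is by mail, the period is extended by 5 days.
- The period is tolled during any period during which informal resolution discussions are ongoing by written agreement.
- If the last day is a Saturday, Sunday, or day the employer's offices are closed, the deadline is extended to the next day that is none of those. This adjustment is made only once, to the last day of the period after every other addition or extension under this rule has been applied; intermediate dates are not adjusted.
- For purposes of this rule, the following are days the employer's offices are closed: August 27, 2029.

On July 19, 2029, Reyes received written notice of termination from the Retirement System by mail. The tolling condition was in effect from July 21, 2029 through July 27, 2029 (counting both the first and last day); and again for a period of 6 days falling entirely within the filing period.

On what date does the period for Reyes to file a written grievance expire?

21 days after July 19, 2029 is August 9, 2029.
Service was by mail, adding 5 days: August 9, 2029 + 5 days = August 14, 2029.
From July 21, 2029 through July 27, 2029 inclusive is 7 days; tolling adds 7 days: August 14, 2029 + 7 days = August 21, 2029.
Tolling adds 6 days: August 21, 2029 + 6 days = August 27, 2029.
August 27, 2029 is a listed holiday. The next qualifying day is August 28, 2029.

August 28, 2029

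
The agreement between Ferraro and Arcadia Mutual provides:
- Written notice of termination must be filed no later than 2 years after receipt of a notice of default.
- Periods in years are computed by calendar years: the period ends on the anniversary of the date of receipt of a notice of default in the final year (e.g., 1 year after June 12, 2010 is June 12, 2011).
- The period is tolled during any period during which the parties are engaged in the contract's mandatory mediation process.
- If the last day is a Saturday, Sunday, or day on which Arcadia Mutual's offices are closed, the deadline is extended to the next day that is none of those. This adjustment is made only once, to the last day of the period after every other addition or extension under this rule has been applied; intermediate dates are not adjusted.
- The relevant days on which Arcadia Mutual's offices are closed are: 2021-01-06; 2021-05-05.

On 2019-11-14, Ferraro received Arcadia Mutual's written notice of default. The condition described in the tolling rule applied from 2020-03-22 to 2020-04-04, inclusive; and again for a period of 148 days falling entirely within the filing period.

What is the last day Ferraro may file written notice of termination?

April 25, 2022

2 years after 2019-11-14 is November 14, 2021.
From March 22, 2020 through April 4, 2020 inclusive is 14 days; tolling adds 14 days: November 14, 2021 + 14 days = November 28, 2021.
Tolling adds 148 days: November 28, 2021 + 148 days = April 25, 2022.
April 25, 2022 is a Monday and not a day on which Arcadia Mutual's offices are closed, so no extension applies.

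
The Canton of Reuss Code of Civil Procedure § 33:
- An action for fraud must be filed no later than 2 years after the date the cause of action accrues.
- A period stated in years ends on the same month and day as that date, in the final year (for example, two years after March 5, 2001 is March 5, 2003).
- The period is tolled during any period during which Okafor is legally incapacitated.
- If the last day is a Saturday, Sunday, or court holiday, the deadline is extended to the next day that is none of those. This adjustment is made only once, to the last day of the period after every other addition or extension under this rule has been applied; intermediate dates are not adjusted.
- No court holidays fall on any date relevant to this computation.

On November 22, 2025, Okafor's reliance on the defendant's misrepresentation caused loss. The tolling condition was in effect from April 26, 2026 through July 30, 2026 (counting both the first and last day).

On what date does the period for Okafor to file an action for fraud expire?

2 years after November 22, 2025 is November 22, 2027.
From April 26, 2026 through July 30, 2026 inclusive is 96 days; tolling adds 96 days: November 22, 2027 + 96 days = February 26, 2028.
February 26, 2028 is Saturday; February 27, 2028 is Sunday. The next qualifying day is February 28, 2028.

February 28, 2028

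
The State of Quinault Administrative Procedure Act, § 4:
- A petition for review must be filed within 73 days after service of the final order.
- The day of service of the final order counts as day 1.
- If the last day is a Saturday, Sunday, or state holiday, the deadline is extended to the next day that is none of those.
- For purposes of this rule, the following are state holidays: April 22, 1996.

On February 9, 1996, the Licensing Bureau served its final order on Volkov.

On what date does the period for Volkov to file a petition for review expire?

April 23, 1996

Counting February 9, 1996 as day 1, day 73 is April 21, 1996.
April 21, 1996 is Sunday; April 22, 1996 is a listed holiday. The next qualifying day is April 23, 1996.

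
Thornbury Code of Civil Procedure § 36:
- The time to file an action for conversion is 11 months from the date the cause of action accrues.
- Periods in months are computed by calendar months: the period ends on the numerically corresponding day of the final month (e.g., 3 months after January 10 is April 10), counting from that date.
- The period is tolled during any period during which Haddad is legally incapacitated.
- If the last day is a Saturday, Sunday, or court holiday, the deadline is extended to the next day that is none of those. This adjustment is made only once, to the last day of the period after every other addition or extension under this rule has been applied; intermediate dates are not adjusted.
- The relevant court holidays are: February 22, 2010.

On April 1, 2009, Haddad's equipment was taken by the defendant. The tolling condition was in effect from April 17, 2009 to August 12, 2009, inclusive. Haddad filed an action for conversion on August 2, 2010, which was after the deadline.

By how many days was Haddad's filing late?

11 months after April 1, 2009 is March 1, 2010.
From April 17, 2009 through August 12, 2009 inclusive is 118 days; tolling adds 118 days: March 1, 2010 + 118 days = June 27, 2010.
June 27, 2010 is Sunday. The next qualifying day is June 28, 2010.
The deadline is June 28, 2010; from June 28, 2010 to August 2, 2010 is 35 days.

35 days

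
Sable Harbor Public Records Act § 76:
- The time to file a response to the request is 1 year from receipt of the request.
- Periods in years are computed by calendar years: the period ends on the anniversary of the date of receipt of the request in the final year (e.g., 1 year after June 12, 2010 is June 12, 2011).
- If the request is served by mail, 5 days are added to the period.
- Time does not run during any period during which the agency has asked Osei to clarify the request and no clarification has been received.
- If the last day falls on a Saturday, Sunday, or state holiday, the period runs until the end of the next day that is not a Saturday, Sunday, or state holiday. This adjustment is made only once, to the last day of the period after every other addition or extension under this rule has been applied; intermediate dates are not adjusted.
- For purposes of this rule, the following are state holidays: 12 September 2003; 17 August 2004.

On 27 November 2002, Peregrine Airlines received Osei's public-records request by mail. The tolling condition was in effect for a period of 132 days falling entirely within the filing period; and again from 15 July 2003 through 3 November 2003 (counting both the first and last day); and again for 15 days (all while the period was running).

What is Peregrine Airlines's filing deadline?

1 year after 27 November 2002 is November 27, 2003.
Service was by mail, adding 5 days: November 27, 2003 + 5 days = December 2, 2003.
Tolling adds 132 days: December 2, 2003 + 132 days = April 12, 2004.
From July 15, 2003 through November 3, 2003 inclusive is 112 days; tolling adds 112 days: April 12, 2004 + 112 days = August 2, 2004.
Tolling adds 15 days: August 2, 2004 + 15 days = August 17, 2004.
August 17, 2004 is a listed holiday. The next qualifying day is August 18, 2004.

August 18, 2004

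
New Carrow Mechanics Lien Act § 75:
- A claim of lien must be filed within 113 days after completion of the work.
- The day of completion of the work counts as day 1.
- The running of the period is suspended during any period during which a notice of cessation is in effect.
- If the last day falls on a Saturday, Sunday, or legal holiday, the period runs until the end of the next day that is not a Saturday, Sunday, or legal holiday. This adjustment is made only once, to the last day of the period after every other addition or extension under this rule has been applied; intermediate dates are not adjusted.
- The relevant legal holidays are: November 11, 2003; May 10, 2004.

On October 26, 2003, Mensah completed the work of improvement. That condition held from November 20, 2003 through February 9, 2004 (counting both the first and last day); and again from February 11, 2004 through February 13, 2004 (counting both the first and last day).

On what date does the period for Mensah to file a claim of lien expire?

May 11, 2004

Counting October 26, 2003 as day 1, day 113 is February 15, 2004.
From November 20, 2003 through February 9, 2004 inclusive is 82 days; tolling adds 82 days: February 15, 2004 + 82 days = May 7, 2004.
From February 11, 2004 through February 13, 2004 inclusive is 3 days; tolling adds 3 days: May 7, 2004 + 3 days = May 10, 2004.
May 10, 2004 is a listed holiday. The next qualifying day is May 11, 2004.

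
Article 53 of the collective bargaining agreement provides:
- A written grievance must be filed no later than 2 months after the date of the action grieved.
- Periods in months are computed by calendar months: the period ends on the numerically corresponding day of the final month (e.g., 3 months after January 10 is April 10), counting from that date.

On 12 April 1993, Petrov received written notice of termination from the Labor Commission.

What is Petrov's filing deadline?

2 months after 12 April 1993 is June 12, 1993.

June 12, 1993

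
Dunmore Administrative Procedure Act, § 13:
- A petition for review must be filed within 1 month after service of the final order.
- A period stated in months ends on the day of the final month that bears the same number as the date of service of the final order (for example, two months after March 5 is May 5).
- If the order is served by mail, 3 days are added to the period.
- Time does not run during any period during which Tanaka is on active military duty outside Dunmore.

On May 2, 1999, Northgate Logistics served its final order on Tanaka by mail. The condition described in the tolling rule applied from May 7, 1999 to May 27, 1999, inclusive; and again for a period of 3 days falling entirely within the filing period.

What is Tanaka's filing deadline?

1 month after May 2, 1999 is June 2, 1999.
Service was by mail, adding 3 days: June 2, 1999 + 3 days = June 5, 1999.
From May 7, 1999 through May 27, 1999 inclusive is 21 days; tolling adds 21 days: June 5, 1999 + 21 days = June 26, 1999.
Tolling adds 3 days: June 26, 1999 + 3 days = June 29, 1999.

June 29, 1999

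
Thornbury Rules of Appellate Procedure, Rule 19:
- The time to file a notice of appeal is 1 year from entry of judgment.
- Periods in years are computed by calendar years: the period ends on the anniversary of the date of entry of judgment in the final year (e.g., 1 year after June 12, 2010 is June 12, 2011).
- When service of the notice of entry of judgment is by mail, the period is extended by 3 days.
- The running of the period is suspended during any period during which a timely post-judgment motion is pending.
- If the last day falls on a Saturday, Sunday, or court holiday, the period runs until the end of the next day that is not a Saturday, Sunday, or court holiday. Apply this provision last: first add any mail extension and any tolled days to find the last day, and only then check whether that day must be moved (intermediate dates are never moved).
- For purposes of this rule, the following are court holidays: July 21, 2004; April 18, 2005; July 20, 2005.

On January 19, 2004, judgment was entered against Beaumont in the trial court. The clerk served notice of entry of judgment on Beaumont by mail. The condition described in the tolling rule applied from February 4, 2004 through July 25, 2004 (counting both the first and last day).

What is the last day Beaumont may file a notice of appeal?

1 year after January 19, 2004 is January 19, 2005.
Service was by mail, adding 3 days: January 19, 2005 + 3 days = January 22, 2005.
From February 4, 2004 through July 25, 2004 inclusive is 173 days; tolling adds 173 days: January 22, 2005 + 173 days = July 14, 2005.
July 14, 2005 is a Thursday and not a court holiday, so no extension applies.

July 14, 2005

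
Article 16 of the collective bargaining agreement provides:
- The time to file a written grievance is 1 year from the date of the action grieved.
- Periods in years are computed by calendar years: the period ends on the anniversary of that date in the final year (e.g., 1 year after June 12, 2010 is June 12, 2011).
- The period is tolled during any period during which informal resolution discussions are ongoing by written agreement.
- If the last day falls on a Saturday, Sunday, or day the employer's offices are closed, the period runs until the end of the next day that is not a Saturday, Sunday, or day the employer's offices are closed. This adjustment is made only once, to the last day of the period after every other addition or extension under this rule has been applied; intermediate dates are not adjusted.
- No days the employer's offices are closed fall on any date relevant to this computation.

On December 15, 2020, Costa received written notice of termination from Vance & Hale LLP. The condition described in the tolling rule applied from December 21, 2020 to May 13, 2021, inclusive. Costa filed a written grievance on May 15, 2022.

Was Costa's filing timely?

1 year after December 15, 2020 is December 15, 2021.
From December 21, 2020 through May 13, 2021 inclusive is 144 days; tolling adds 144 days: December 15, 2021 + 144 days = May 8, 2022.
May 8, 2022 is Sunday. The next qualifying day is May 9, 2022.
The deadline is May 9, 2022; the filing on May 15, 2022 is after that date.

No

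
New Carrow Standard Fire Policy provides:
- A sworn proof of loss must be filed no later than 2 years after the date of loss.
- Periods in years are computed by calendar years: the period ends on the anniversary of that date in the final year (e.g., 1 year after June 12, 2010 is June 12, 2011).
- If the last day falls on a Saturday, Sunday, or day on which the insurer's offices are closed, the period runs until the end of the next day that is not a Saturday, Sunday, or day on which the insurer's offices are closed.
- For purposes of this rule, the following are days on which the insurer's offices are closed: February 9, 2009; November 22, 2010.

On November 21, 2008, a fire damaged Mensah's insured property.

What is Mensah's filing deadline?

November 23, 2010

2 years after November 21, 2008 is November 21, 2010.
November 21, 2010 is Sunday; November 22, 2010 is a listed holiday. The next qualifying day is November 23, 2010.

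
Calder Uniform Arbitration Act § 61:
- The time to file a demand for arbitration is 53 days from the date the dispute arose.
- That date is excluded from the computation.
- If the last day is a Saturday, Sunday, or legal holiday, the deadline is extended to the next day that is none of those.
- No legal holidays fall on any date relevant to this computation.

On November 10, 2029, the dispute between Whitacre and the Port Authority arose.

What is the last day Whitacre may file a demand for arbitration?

January 2, 2030

53 days after November 10, 2029 is January 2, 2030.
January 2, 2030 is a Wednesday and not a legal holiday, so no extension applies.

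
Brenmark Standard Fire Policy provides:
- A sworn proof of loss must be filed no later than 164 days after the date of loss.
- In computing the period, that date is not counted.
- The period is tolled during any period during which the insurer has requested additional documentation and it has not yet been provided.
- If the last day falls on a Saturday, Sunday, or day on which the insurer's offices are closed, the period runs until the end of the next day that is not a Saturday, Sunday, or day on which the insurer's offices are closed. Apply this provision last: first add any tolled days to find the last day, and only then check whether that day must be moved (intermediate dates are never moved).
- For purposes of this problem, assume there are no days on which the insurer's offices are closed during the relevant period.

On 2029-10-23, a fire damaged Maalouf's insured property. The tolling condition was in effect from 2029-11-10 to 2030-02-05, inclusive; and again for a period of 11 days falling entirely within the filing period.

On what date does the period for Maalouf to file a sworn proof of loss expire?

July 15, 2030

164 days after 2029-10-23 is April 5, 2030.
From November 10, 2029 through February 5, 2030 inclusive is 88 days; tolling adds 88 days: April 5, 2030 + 88 days = July 2, 2030.
Tolling adds 11 days: July 2, 2030 + 11 days = July 13, 2030.
July 13, 2030 is Saturday; July 14, 2030 is Sunday. The next qualifying day is July 15, 2030.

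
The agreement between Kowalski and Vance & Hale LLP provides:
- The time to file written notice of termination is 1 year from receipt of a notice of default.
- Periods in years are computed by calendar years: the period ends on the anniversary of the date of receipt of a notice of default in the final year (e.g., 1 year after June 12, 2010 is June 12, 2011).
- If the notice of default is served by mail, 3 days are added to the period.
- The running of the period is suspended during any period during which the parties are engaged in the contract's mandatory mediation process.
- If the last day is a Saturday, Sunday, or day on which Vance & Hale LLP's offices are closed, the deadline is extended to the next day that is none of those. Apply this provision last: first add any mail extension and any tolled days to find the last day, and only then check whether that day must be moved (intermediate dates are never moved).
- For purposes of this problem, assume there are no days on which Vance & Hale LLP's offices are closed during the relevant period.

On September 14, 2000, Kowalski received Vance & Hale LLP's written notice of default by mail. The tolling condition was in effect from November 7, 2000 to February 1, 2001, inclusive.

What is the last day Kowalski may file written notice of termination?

December 13, 2001

1 year after September 14, 2000 is September 14, 2001.
Service was by mail, adding 3 days: September 14, 2001 + 3 days = September 17, 2001.
From November 7, 2000 through February 1, 2001 inclusive is 87 days; tolling adds 87 days: September 17, 2001 + 87 days = December 13, 2001.
December 13, 2001 is a Thursday and not a day on which Vance & Hale LLP's offices are closed, so no extension applies.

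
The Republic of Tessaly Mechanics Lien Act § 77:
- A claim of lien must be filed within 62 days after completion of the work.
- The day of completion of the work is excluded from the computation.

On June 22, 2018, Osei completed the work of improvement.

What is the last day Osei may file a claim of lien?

62 days after June 22, 2018 is August 23, 2018.

August 23, 2018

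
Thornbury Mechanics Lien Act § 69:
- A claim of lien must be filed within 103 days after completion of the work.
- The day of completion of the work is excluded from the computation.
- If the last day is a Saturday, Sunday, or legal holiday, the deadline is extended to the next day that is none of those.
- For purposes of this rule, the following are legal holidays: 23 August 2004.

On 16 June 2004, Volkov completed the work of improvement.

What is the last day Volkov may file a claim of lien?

103 days after 16 June 2004 is September 27, 2004.
September 27, 2004 is a Monday and not a legal holiday, so no extension applies.

September 27, 2004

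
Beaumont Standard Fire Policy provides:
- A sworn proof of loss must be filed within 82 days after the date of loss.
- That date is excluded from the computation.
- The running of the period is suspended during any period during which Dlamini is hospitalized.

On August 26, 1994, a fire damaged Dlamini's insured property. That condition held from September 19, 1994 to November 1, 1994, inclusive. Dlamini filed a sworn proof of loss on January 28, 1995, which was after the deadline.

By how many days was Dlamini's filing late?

82 days after August 26, 1994 is November 16, 1994.
From September 19, 1994 through November 1, 1994 inclusive is 44 days; tolling adds 44 days: November 16, 1994 + 44 days = December 30, 1994.
The deadline is December 30, 1994; from December 30, 1994 to January 28, 1995 is 29 days.

29 days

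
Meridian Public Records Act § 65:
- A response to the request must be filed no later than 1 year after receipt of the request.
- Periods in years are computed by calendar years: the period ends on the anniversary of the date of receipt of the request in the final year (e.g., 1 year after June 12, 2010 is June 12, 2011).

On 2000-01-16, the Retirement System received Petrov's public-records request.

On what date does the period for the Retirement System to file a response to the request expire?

January 16, 2001

1 year after 2000-01-16 is January 16, 2001.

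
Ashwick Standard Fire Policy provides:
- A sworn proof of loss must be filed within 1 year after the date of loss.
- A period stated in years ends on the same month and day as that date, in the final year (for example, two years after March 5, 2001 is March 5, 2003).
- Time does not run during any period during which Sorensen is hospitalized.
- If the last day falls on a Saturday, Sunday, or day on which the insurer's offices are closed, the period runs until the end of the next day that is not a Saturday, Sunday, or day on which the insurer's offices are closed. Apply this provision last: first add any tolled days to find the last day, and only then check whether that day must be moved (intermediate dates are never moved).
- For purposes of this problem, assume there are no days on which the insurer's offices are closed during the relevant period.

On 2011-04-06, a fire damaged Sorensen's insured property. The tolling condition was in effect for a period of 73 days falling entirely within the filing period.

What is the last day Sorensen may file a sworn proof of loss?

June 18, 2012

1 year after 2011-04-06 is April 6, 2012.
Tolling adds 73 days: April 6, 2012 + 73 days = June 18, 2012.
June 18, 2012 is a Monday and not a day on which the insurer's offices are closed, so no extension applies.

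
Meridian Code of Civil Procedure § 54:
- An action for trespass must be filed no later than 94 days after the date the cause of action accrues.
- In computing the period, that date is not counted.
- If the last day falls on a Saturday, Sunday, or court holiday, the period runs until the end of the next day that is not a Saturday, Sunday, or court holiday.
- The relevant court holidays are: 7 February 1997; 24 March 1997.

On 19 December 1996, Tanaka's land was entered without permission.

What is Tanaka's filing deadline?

March 25, 1997

94 days after 19 December 1996 is March 23, 1997.
March 23, 1997 is Sunday; March 24, 1997 is a listed holiday. The next qualifying day is March 25, 1997.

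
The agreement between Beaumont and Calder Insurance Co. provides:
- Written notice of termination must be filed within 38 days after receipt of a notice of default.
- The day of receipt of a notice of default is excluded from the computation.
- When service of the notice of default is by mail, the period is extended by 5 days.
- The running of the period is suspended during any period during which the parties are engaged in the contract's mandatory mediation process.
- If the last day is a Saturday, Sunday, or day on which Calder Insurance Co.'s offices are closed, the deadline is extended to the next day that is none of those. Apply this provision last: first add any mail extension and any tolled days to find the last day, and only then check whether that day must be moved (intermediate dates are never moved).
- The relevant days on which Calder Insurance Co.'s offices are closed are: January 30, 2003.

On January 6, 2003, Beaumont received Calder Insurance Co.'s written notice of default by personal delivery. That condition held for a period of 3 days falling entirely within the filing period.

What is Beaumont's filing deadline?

38 days after January 6, 2003 is February 13, 2003.
Service was not by mail, so no mail extension applies.
Tolling adds 3 days: February 13, 2003 + 3 days = February 16, 2003.
February 16, 2003 is Sunday. The next qualifying day is February 17, 2003.

February 17, 2003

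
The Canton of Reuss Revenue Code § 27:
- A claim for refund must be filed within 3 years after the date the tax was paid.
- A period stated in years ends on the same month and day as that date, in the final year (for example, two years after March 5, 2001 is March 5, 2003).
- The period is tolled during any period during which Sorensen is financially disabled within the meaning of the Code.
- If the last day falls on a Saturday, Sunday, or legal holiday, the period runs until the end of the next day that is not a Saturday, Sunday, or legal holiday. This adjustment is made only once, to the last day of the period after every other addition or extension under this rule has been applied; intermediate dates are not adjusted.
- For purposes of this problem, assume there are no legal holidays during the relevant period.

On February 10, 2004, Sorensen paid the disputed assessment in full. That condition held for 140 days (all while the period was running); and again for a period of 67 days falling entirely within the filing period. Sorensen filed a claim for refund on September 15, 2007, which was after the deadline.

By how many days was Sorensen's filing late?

10 days

3 years after February 10, 2004 is February 10, 2007.
Tolling adds 140 days: February 10, 2007 + 140 days = June 30, 2007.
Tolling adds 67 days: June 30, 2007 + 67 days = September 5, 2007.
September 5, 2007 is a Wednesday and not a legal holiday, so no extension applies.
The deadline is September 5, 2007; from September 5, 2007 to September 15, 2007 is 10 days.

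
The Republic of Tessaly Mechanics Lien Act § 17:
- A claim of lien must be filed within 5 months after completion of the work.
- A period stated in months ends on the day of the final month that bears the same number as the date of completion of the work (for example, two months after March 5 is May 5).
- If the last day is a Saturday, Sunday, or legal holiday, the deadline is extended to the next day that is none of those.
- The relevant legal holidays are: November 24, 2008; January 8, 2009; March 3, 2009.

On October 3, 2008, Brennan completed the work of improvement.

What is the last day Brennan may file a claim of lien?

5 months after October 3, 2008 is March 3, 2009.
March 3, 2009 is a listed holiday. The next qualifying day is March 4, 2009.

March 4, 2009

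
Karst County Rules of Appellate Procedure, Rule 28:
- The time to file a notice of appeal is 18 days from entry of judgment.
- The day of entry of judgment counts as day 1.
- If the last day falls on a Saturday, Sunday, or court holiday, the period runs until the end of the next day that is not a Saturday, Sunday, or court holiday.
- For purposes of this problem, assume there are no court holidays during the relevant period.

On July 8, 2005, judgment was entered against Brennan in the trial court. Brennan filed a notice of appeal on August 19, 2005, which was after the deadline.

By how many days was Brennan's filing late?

Counting July 8, 2005 as day 1, day 18 is July 25, 2005.
July 25, 2005 is a Monday and not a court holiday, so no extension applies.
The deadline is July 25, 2005; from July 25, 2005 to August 19, 2005 is 25 days.

25 days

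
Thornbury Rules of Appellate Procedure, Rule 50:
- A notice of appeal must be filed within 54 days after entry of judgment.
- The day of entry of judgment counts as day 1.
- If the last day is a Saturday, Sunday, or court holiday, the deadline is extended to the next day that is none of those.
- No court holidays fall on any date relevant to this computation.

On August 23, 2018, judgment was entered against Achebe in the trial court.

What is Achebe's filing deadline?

Counting August 23, 2018 as day 1, day 54 is October 15, 2018.
October 15, 2018 is a Monday and not a court holiday, so no extension applies.

October 15, 2018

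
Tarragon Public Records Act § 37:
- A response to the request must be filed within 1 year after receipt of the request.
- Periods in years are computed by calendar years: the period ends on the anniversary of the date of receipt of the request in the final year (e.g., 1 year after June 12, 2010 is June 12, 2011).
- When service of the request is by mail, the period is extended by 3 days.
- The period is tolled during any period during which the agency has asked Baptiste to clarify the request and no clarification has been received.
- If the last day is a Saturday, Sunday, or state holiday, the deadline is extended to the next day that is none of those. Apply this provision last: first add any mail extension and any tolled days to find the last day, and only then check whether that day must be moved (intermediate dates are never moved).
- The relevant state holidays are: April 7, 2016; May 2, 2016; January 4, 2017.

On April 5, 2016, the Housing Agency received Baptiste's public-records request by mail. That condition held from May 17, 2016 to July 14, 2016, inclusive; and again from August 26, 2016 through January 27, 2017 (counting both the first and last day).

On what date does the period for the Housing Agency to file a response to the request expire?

1 year after April 5, 2016 is April 5, 2017.
Service was by mail, adding 3 days: April 5, 2017 + 3 days = April 8, 2017.
From May 17, 2016 through July 14, 2016 inclusive is 59 days; tolling adds 59 days: April 8, 2017 + 59 days = June 6, 2017.
From August 26, 2016 through January 27, 2017 inclusive is 155 days; tolling adds 155 days: June 6, 2017 + 155 days = November 8, 2017.
November 8, 2017 is a Wednesday and not a state holiday, so no extension applies.

November 8, 2017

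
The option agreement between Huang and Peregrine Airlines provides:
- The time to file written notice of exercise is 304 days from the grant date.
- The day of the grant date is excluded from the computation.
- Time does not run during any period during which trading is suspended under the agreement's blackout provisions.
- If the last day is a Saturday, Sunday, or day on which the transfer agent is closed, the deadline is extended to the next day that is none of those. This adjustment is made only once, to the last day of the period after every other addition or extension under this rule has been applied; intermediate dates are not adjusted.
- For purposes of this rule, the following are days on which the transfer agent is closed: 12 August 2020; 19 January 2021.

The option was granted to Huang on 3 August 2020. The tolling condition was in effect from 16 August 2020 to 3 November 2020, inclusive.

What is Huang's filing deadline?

August 23, 2021

304 days after 3 August 2020 is June 3, 2021.
From August 16, 2020 through November 3, 2020 inclusive is 80 days; tolling adds 80 days: June 3, 2021 + 80 days = August 22, 2021.
August 22, 2021 is Sunday. The next qualifying day is August 23, 2021.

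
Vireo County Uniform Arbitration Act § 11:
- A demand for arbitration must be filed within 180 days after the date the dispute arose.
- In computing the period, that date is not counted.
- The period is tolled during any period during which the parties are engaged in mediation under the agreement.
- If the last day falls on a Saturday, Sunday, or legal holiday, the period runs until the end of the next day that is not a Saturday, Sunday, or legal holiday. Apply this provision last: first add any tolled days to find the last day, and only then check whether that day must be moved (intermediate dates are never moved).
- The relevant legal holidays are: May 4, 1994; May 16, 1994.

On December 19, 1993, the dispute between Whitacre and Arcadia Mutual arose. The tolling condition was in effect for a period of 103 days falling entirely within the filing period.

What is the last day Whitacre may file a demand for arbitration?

September 28, 1994

180 days after December 19, 1993 is June 17, 1994.
Tolling adds 103 days: June 17, 1994 + 103 days = September 28, 1994.
September 28, 1994 is a Wednesday and not a legal holiday, so no extension applies.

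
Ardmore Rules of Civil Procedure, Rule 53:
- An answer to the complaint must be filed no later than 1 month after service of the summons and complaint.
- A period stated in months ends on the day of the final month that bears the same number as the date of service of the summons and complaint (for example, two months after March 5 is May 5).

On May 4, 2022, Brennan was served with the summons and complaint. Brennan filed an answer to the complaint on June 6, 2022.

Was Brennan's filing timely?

1 month after May 4, 2022 is June 4, 2022.
The deadline is June 4, 2022; the filing on June 6, 2022 is after that date.

No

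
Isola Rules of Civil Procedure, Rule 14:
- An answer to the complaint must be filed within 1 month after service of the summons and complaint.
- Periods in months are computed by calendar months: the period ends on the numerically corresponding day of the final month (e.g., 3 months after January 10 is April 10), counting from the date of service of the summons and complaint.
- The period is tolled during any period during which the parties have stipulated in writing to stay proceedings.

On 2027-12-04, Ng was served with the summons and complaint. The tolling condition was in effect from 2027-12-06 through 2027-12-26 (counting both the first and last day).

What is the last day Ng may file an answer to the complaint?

January 25, 2028

1 month after 2027-12-04 is January 4, 2028.
From December 6, 2027 through December 26, 2027 inclusive is 21 days; tolling adds 21 days: January 4, 2028 + 21 days = January 25, 2028.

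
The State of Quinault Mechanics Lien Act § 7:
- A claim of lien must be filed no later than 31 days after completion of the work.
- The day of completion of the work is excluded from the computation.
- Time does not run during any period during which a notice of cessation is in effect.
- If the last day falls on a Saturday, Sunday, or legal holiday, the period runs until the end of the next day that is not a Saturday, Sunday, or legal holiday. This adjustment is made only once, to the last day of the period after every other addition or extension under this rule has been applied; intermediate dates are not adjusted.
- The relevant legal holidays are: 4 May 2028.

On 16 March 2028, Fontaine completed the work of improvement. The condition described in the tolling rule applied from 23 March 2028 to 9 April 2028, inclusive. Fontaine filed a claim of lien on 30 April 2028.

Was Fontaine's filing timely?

Yes

31 days after 16 March 2028 is April 16, 2028.
From March 23, 2028 through April 9, 2028 inclusive is 18 days; tolling adds 18 days: April 16, 2028 + 18 days = May 4, 2028.
May 4, 2028 is a listed holiday. The next qualifying day is May 5, 2028.
The deadline is May 5, 2028; the filing on April 30, 2028 is on or before that date.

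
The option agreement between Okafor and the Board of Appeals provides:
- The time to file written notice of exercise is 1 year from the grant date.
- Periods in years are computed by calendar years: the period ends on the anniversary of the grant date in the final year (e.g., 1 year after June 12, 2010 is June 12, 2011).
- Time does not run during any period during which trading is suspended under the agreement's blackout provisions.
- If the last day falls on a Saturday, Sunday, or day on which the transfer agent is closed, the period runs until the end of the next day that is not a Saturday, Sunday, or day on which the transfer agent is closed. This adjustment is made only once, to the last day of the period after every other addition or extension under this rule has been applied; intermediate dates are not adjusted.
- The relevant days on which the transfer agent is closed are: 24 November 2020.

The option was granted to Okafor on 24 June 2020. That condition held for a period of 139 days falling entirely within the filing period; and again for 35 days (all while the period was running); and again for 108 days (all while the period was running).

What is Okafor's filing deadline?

1 year after 24 June 2020 is June 24, 2021.
Tolling adds 139 days: June 24, 2021 + 139 days = November 10, 2021.
Tolling adds 35 days: November 10, 2021 + 35 days = December 15, 2021.
Tolling adds 108 days: December 15, 2021 + 108 days = April 2, 2022.
April 2, 2022 is Saturday; April 3, 2022 is Sunday. The next qualifying day is April 4, 2022.

April 4, 2022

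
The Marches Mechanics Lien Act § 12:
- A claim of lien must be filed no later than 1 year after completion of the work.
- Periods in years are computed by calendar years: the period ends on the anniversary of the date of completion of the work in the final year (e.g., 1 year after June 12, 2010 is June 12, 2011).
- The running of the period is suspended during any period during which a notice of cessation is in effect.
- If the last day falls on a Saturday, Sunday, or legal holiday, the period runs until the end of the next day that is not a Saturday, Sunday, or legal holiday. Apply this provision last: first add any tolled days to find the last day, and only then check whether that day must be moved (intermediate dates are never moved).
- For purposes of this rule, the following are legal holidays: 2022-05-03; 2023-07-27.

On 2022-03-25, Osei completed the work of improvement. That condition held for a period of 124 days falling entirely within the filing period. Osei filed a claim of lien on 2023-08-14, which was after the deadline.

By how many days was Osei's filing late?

1 year after 2022-03-25 is March 25, 2023.
Tolling adds 124 days: March 25, 2023 + 124 days = July 27, 2023.
July 27, 2023 is a listed holiday. The next qualifying day is July 28, 2023.
The deadline is July 28, 2023; from July 28, 2023 to August 14, 2023 is 17 days.

17 days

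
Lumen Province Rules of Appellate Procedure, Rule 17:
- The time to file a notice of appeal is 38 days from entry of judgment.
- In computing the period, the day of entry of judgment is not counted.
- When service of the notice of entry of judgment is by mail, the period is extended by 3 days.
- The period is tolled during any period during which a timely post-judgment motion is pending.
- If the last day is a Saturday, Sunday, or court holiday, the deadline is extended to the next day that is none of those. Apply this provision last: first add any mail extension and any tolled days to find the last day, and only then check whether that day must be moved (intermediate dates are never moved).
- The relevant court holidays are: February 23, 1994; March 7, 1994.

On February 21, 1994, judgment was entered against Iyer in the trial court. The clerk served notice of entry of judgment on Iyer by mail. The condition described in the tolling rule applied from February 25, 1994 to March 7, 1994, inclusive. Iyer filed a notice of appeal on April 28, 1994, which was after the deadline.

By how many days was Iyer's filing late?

38 days after February 21, 1994 is March 31, 1994.
Service was by mail, adding 3 days: March 31, 1994 + 3 days = April 3, 1994.
From February 25, 1994 through March 7, 1994 inclusive is 11 days; tolling adds 11 days: April 3, 1994 + 11 days = April 14, 1994.
April 14, 1994 is a Thursday and not a court holiday, so no extension applies.
The deadline is April 14, 1994; from April 14, 1994 to April 28, 1994 is 14 days.

14 days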